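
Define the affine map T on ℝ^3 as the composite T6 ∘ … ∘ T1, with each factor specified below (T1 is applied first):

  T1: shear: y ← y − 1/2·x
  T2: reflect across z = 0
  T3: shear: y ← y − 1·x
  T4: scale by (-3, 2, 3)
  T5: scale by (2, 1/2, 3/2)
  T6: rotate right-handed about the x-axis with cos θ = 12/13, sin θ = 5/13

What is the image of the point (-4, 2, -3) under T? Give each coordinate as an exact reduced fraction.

T1 shear: y ← y − 1/2·x: (-4, 2, -3) → (-4, 4, -3)
T2 reflect across z = 0: (-4, 4, -3) → (-4, 4, 3)
T3 shear: y ← y − 1·x: (-4, 4, 3) → (-4, 8, 3)
T4 scale by (-3, 2, 3): (-4, 8, 3) → (12, 16, 9)
T5 scale by (2, 1/2, 3/2): (12, 16, 9) → (24, 8, 27/2)
T6 rotate right-handed about the x-axis with cos θ = 12/13, sin θ = 5/13: (24, 8, 27/2) → (24, 57/26, 202/13)

T(p) = (24, 57/26, 202/13)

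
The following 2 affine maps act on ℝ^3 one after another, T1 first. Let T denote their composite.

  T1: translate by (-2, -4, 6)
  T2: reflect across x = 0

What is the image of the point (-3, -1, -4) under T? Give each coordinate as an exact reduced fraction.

T(p) = (5, -5, 2)

T1 translate by (-2, -4, 6): (-3, -1, -4) → (-5, -5, 2)
T2 reflect across x = 0: (-5, -5, 2) → (5, -5, 2)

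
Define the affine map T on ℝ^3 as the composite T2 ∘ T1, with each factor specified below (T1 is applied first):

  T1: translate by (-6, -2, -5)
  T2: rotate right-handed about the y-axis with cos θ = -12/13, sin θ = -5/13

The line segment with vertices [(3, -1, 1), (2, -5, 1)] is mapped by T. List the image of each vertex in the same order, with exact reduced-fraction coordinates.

T1 translate by (-6, -2, -5): (3, -1, 1) → (-3, -3, -4); (2, -5, 1) → (-4, -7, -4)
T2 rotate right-handed about the y-axis with cos θ = -12/13, sin θ = -5/13: (-3, -3, -4) → (56/13, -3, 33/13); (-4, -7, -4) → (68/13, -7, 28/13)

image vertices: (56/13, -3, 33/13), (68/13, -7, 28/13)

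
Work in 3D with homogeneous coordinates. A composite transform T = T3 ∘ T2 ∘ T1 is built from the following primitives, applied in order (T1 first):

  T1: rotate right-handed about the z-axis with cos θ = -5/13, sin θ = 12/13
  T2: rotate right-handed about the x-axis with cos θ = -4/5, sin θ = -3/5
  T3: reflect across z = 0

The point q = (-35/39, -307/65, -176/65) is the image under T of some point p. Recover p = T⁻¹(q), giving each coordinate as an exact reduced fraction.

p = (7/3, 0, -5)

T1 = [-5/13 -12/13 0 0; 12/13 -5/13 0 0; 0 0 1 0; 0 0 0 1]
T2·T1 = [-5/13 -12/13 0 0; -48/65 4/13 3/5 0; -36/65 3/13 -4/5 0; 0 0 0 1]
T3·…·T1 = [-5/13 -12/13 0 0; -48/65 4/13 3/5 0; 36/65 -3/13 4/5 0; 0 0 0 1]
det M = -1; M⁻¹ = [-5/13 -48/65 36/65 0; -12/13 4/13 -3/13 0; 0 3/5 4/5 0; 0 0 0 1]
M⁻¹ · (-35/39, -307/65, -176/65)ᵀ = (7/3, 0, -5)ᵀ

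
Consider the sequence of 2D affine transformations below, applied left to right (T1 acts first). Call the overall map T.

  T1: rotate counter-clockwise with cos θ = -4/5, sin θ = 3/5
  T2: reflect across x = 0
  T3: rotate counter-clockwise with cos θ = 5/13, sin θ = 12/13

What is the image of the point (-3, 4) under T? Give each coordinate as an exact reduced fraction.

T1 rotate counter-clockwise with cos θ = -4/5, sin θ = 3/5: (-3, 4) → (0, -5)
T2 reflect across x = 0: (0, -5) → (0, -5)
T3 rotate counter-clockwise with cos θ = 5/13, sin θ = 12/13: (0, -5) → (60/13, -25/13)

T(p) = (60/13, -25/13)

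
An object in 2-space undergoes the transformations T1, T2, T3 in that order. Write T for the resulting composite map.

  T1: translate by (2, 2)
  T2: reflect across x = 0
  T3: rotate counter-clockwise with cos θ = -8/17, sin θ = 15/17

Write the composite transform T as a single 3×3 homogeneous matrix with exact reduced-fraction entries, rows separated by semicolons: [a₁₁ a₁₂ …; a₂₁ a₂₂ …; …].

T1 = [1 0 2; 0 1 2; 0 0 1]
T2·T1 = [-1 0 -2; 0 1 2; 0 0 1]
T3·…·T1 = [8/17 -15/17 -14/17; -15/17 -8/17 -46/17; 0 0 1]

T = [8/17 -15/17 -14/17; -15/17 -8/17 -46/17; 0 0 1]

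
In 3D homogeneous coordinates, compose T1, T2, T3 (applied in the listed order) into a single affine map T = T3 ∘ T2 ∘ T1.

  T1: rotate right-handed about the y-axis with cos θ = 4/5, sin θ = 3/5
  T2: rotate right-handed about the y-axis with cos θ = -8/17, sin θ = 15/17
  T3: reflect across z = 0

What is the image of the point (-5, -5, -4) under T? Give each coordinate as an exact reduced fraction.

T(p) = (241/85, -5, -488/85)

T1 rotate right-handed about the y-axis with cos θ = 4/5, sin θ = 3/5: (-5, -5, -4) → (-32/5, -5, -1/5)
T2 rotate right-handed about the y-axis with cos θ = -8/17, sin θ = 15/17: (-32/5, -5, -1/5) → (241/85, -5, 488/85)
T3 reflect across z = 0: (241/85, -5, 488/85) → (241/85, -5, -488/85)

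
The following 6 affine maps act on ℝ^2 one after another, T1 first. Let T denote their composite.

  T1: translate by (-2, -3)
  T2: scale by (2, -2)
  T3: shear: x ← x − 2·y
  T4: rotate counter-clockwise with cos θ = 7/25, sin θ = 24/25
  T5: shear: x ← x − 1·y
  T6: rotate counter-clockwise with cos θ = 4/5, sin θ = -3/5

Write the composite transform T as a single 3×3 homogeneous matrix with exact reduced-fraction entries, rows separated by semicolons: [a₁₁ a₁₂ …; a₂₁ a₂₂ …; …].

T = [8/125 222/125 -682/125; 294/125 346/125 -1626/125; 0 0 1]

T1 = [1 0 -2; 0 1 -3; 0 0 1]
T2·T1 = [2 0 -4; 0 -2 6; 0 0 1]
T3·…·T1 = [2 4 -16; 0 -2 6; 0 0 1]
T4·…·T1 = [14/25 76/25 -256/25; 48/25 82/25 -342/25; 0 0 1]
T5·…·T1 = [-34/25 -6/25 86/25; 48/25 82/25 -342/25; 0 0 1]
T6·…·T1 = [8/125 222/125 -682/125; 294/125 346/125 -1626/125; 0 0 1]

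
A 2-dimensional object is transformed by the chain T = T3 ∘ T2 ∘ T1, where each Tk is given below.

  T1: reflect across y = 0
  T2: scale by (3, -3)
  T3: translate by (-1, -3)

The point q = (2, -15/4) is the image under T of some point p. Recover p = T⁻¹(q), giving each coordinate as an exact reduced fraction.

p = (1, -1/4)

T1 = [1 0 0; 0 -1 0; 0 0 1]
T2·T1 = [3 0 0; 0 3 0; 0 0 1]
T3·…·T1 = [3 0 -1; 0 3 -3; 0 0 1]
det M = 9; M⁻¹ = [1/3 0 1/3; 0 1/3 1; 0 0 1]
M⁻¹ · (2, -15/4)ᵀ = (1, -1/4)ᵀ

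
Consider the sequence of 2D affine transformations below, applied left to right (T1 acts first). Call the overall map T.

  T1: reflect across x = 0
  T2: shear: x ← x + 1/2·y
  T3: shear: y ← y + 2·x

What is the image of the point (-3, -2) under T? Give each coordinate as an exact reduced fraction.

T(p) = (2, 2)

T1 reflect across x = 0: (-3, -2) → (3, -2)
T2 shear: x ← x + 1/2·y: (3, -2) → (2, -2)
T3 shear: y ← y + 2·x: (2, -2) → (2, 2)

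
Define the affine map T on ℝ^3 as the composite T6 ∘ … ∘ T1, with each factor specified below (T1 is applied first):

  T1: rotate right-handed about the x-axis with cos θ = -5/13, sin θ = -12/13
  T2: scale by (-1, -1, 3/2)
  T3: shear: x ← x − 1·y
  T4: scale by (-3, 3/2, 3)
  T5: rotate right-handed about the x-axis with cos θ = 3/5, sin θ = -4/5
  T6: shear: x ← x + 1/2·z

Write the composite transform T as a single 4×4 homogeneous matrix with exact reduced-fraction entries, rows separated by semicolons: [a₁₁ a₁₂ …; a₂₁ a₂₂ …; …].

T = [3 -21/65 -711/260 0; 0 -387/130 -144/65 0; 0 -192/65 9/130 0; 0 0 0 1]

T1 = [1 0 0 0; 0 -5/13 12/13 0; 0 -12/13 -5/13 0; 0 0 0 1]
T2·T1 = [-1 0 0 0; 0 5/13 -12/13 0; 0 -18/13 -15/26 0; 0 0 0 1]
T3·…·T1 = [-1 -5/13 12/13 0; 0 5/13 -12/13 0; 0 -18/13 -15/26 0; 0 0 0 1]
T4·…·T1 = [3 15/13 -36/13 0; 0 15/26 -18/13 0; 0 -54/13 -45/26 0; 0 0 0 1]
T5·…·T1 = [3 15/13 -36/13 0; 0 -387/130 -144/65 0; 0 -192/65 9/130 0; 0 0 0 1]
T6·…·T1 = [3 -21/65 -711/260 0; 0 -387/130 -144/65 0; 0 -192/65 9/130 0; 0 0 0 1]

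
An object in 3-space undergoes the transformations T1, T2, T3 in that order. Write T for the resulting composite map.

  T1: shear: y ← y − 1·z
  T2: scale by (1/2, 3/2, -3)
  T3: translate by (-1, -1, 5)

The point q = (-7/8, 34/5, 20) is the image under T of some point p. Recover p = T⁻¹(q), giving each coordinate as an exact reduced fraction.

p = (1/4, 1/5, -5)

T1 = [1 0 0 0; 0 1 -1 0; 0 0 1 0; 0 0 0 1]
T2·T1 = [1/2 0 0 0; 0 3/2 -3/2 0; 0 0 -3 0; 0 0 0 1]
T3·…·T1 = [1/2 0 0 -1; 0 3/2 -3/2 -1; 0 0 -3 5; 0 0 0 1]
det M = -9/4; M⁻¹ = [2 0 0 2; 0 2/3 -1/3 7/3; 0 0 -1/3 5/3; 0 0 0 1]
M⁻¹ · (-7/8, 34/5, 20)ᵀ = (1/4, 1/5, -5)ᵀ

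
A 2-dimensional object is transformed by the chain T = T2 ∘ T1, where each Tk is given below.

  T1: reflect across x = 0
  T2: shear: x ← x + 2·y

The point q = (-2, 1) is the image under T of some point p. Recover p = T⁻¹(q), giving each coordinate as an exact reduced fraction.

T1 = [-1 0 0; 0 1 0; 0 0 1]
T2·T1 = [-1 2 0; 0 1 0; 0 0 1]
det M = -1; M⁻¹ = [-1 2 0; 0 1 0; 0 0 1]
M⁻¹ · (-2, 1)ᵀ = (4, 1)ᵀ

p = (4, 1)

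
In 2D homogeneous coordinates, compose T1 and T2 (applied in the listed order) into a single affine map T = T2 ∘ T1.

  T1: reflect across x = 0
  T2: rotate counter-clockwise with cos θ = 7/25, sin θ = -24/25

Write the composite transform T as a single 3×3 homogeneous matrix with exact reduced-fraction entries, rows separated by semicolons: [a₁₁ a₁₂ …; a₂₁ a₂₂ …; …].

T1 = [-1 0 0; 0 1 0; 0 0 1]
T2·T1 = [-7/25 24/25 0; 24/25 7/25 0; 0 0 1]

T = [-7/25 24/25 0; 24/25 7/25 0; 0 0 1]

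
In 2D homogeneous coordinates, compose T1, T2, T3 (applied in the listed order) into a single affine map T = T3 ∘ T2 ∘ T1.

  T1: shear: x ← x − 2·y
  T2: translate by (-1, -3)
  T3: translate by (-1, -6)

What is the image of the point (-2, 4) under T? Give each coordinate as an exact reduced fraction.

T(p) = (-12, -5)

T1 shear: x ← x − 2·y: (-2, 4) → (-10, 4)
T2 translate by (-1, -3): (-10, 4) → (-11, 1)
T3 translate by (-1, -6): (-11, 1) → (-12, -5)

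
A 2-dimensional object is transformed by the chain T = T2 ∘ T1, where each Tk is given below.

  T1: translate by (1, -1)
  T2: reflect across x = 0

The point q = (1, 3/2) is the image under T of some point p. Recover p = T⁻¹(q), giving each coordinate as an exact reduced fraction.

p = (-2, 5/2)

T1 = [1 0 1; 0 1 -1; 0 0 1]
T2·T1 = [-1 0 -1; 0 1 -1; 0 0 1]
det M = -1; M⁻¹ = [-1 0 -1; 0 1 1; 0 0 1]
M⁻¹ · (1, 3/2)ᵀ = (-2, 5/2)ᵀ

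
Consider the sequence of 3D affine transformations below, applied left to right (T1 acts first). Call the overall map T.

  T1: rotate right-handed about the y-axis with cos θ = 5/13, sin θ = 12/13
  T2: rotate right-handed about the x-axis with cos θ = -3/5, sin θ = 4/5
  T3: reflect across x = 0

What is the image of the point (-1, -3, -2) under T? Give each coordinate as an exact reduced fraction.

T(p) = (29/13, 109/65, -162/65)

T1 rotate right-handed about the y-axis with cos θ = 5/13, sin θ = 12/13: (-1, -3, -2) → (-29/13, -3, 2/13)
T2 rotate right-handed about the x-axis with cos θ = -3/5, sin θ = 4/5: (-29/13, -3, 2/13) → (-29/13, 109/65, -162/65)
T3 reflect across x = 0: (-29/13, 109/65, -162/65) → (29/13, 109/65, -162/65)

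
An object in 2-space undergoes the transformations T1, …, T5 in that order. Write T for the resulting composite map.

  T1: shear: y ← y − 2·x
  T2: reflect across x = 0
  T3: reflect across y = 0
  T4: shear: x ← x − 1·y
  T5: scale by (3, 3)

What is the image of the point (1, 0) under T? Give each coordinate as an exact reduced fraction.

T(p) = (-9, 6)

T1 shear: y ← y − 2·x: (1, 0) → (1, -2)
T2 reflect across x = 0: (1, -2) → (-1, -2)
T3 reflect across y = 0: (-1, -2) → (-1, 2)
T4 shear: x ← x − 1·y: (-1, 2) → (-3, 2)
T5 scale by (3, 3): (-3, 2) → (-9, 6)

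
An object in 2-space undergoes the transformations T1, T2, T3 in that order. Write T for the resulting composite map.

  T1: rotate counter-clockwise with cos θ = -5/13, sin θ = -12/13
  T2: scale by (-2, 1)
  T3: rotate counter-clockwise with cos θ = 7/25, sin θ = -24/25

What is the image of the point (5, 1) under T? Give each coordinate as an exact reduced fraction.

T(p) = (-106/25, -83/25)

T1 rotate counter-clockwise with cos θ = -5/13, sin θ = -12/13: (5, 1) → (-1, -5)
T2 scale by (-2, 1): (-1, -5) → (2, -5)
T3 rotate counter-clockwise with cos θ = 7/25, sin θ = -24/25: (2, -5) → (-106/25, -83/25)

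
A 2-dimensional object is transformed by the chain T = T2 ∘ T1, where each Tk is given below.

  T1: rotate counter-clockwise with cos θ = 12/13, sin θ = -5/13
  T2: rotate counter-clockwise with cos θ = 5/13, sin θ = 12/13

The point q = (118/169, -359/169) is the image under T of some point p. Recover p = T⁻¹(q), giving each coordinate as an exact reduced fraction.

T1 = [12/13 5/13 0; -5/13 12/13 0; 0 0 1]
T2·T1 = [120/169 -119/169 0; 119/169 120/169 0; 0 0 1]
det M = 1; M⁻¹ = [120/169 119/169 0; -119/169 120/169 0; 0 0 1]
M⁻¹ · (118/169, -359/169)ᵀ = (-1, -2)ᵀ

p = (-1, -2)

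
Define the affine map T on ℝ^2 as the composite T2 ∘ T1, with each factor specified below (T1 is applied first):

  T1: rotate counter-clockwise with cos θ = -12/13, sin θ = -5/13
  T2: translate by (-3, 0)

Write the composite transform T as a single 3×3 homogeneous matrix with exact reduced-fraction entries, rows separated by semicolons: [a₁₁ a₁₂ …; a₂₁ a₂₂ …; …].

T1 = [-12/13 5/13 0; -5/13 -12/13 0; 0 0 1]
T2·T1 = [-12/13 5/13 -3; -5/13 -12/13 0; 0 0 1]

T = [-12/13 5/13 -3; -5/13 -12/13 0; 0 0 1]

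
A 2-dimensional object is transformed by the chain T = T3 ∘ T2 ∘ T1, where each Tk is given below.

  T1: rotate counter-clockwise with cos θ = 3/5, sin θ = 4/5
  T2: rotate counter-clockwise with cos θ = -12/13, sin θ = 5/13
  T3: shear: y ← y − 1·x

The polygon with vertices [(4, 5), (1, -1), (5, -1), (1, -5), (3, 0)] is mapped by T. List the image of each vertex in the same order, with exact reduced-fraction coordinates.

T1 rotate counter-clockwise with cos θ = 3/5, sin θ = 4/5: (4, 5) → (-8/5, 31/5); (1, -1) → (7/5, 1/5); (5, -1) → (19/5, 17/5); (1, -5) → (23/5, -11/5); (3, 0) → (9/5, 12/5)
T2 rotate counter-clockwise with cos θ = -12/13, sin θ = 5/13: (-8/5, 31/5) → (-59/65, -412/65); (7/5, 1/5) → (-89/65, 23/65); (19/5, 17/5) → (-313/65, -109/65); (23/5, -11/5) → (-17/5, 19/5); (9/5, 12/5) → (-168/65, -99/65)
T3 shear: y ← y − 1·x: (-59/65, -412/65) → (-59/65, -353/65); (-89/65, 23/65) → (-89/65, 112/65); (-313/65, -109/65) → (-313/65, 204/65); (-17/5, 19/5) → (-17/5, 36/5); (-168/65, -99/65) → (-168/65, 69/65)

image vertices: (-59/65, -353/65), (-89/65, 112/65), (-313/65, 204/65), (-17/5, 36/5), (-168/65, 69/65)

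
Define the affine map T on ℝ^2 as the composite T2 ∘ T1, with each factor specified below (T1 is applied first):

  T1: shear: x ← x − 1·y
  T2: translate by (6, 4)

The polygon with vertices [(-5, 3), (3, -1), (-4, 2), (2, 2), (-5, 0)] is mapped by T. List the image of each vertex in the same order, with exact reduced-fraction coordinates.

image vertices: (-2, 7), (10, 3), (0, 6), (6, 6), (1, 4)

T1 shear: x ← x − 1·y: (-5, 3) → (-8, 3); (3, -1) → (4, -1); (-4, 2) → (-6, 2); (2, 2) → (0, 2); (-5, 0) → (-5, 0)
T2 translate by (6, 4): (-8, 3) → (-2, 7); (4, -1) → (10, 3); (-6, 2) → (0, 6); (0, 2) → (6, 6); (-5, 0) → (1, 4)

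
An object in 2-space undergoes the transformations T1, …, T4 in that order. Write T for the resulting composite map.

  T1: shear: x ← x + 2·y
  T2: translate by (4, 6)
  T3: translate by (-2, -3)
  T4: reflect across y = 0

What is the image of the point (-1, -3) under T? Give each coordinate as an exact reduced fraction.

T(p) = (-5, 0)

T1 shear: x ← x + 2·y: (-1, -3) → (-7, -3)
T2 translate by (4, 6): (-7, -3) → (-3, 3)
T3 translate by (-2, -3): (-3, 3) → (-5, 0)
T4 reflect across y = 0: (-5, 0) → (-5, 0)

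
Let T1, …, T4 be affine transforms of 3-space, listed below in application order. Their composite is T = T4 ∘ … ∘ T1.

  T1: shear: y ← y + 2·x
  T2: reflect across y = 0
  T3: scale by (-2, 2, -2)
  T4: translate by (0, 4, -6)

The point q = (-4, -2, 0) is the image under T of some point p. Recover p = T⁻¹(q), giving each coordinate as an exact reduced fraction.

T1 = [1 0 0 0; 2 1 0 0; 0 0 1 0; 0 0 0 1]
T2·T1 = [1 0 0 0; -2 -1 0 0; 0 0 1 0; 0 0 0 1]
T3·…·T1 = [-2 0 0 0; -4 -2 0 0; 0 0 -2 0; 0 0 0 1]
T4·…·T1 = [-2 0 0 0; -4 -2 0 4; 0 0 -2 -6; 0 0 0 1]
det M = -8; M⁻¹ = [-1/2 0 0 0; 1 -1/2 0 2; 0 0 -1/2 -3; 0 0 0 1]
M⁻¹ · (-4, -2, 0)ᵀ = (2, -1, -3)ᵀ

p = (2, -1, -3)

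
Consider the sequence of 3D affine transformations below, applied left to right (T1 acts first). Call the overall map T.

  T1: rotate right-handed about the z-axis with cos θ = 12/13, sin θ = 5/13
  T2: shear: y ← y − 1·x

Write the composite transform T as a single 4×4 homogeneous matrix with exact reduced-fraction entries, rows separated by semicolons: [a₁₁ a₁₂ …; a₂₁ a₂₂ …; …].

T = [12/13 -5/13 0 0; -7/13 17/13 0 0; 0 0 1 0; 0 0 0 1]

T1 = [12/13 -5/13 0 0; 5/13 12/13 0 0; 0 0 1 0; 0 0 0 1]
T2·T1 = [12/13 -5/13 0 0; -7/13 17/13 0 0; 0 0 1 0; 0 0 0 1]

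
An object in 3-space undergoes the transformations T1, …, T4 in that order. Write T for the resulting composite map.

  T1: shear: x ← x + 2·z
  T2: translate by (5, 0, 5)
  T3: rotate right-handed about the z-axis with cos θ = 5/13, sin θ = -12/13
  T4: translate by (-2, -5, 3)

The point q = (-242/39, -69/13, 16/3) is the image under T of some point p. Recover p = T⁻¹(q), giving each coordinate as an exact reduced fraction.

T1 = [1 0 2 0; 0 1 0 0; 0 0 1 0; 0 0 0 1]
T2·T1 = [1 0 2 5; 0 1 0 0; 0 0 1 5; 0 0 0 1]
T3·…·T1 = [5/13 12/13 10/13 25/13; -12/13 5/13 -24/13 -60/13; 0 0 1 5; 0 0 0 1]
T4·…·T1 = [5/13 12/13 10/13 -1/13; -12/13 5/13 -24/13 -125/13; 0 0 1 8; 0 0 0 1]
det M = 1; M⁻¹ = [5/13 -12/13 -2 93/13; 12/13 5/13 0 49/13; 0 0 1 -8; 0 0 0 1]
M⁻¹ · (-242/39, -69/13, 16/3)ᵀ = (-1, -4, -8/3)ᵀ

p = (-1, -4, -8/3)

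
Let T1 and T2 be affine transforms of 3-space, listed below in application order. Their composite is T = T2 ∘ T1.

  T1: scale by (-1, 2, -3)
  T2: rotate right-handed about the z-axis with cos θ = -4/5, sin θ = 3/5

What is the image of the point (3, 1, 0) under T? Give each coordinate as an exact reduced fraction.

T1 scale by (-1, 2, -3): (3, 1, 0) → (-3, 2, 0)
T2 rotate right-handed about the z-axis with cos θ = -4/5, sin θ = 3/5: (-3, 2, 0) → (6/5, -17/5, 0)

T(p) = (6/5, -17/5, 0)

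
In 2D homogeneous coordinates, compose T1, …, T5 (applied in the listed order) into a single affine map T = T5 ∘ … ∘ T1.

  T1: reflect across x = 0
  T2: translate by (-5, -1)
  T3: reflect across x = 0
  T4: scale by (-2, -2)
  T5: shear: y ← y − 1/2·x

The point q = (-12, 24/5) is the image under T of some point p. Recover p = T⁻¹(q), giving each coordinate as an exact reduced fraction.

T1 = [-1 0 0; 0 1 0; 0 0 1]
T2·T1 = [-1 0 -5; 0 1 -1; 0 0 1]
T3·…·T1 = [1 0 5; 0 1 -1; 0 0 1]
T4·…·T1 = [-2 0 -10; 0 -2 2; 0 0 1]
T5·…·T1 = [-2 0 -10; 1 -2 7; 0 0 1]
det M = 4; M⁻¹ = [-1/2 0 -5; -1/4 -1/2 1; 0 0 1]
M⁻¹ · (-12, 24/5)ᵀ = (1, 8/5)ᵀ

p = (1, 8/5)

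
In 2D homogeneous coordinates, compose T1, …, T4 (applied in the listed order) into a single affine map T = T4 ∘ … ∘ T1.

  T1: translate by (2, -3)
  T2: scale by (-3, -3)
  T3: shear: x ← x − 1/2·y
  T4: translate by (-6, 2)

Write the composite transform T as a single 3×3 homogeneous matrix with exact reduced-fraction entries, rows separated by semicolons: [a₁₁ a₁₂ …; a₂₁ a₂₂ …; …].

T = [-3 3/2 -33/2; 0 -3 11; 0 0 1]

T1 = [1 0 2; 0 1 -3; 0 0 1]
T2·T1 = [-3 0 -6; 0 -3 9; 0 0 1]
T3·…·T1 = [-3 3/2 -21/2; 0 -3 9; 0 0 1]
T4·…·T1 = [-3 3/2 -33/2; 0 -3 11; 0 0 1]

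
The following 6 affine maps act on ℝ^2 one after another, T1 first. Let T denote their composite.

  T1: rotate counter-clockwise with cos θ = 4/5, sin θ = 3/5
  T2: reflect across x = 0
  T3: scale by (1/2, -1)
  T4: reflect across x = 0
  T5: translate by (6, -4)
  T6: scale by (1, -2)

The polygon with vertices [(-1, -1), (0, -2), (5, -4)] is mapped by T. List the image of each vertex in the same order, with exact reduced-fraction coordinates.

image vertices: (59/10, 26/5), (33/5, 24/5), (46/5, 38/5)

T1 rotate counter-clockwise with cos θ = 4/5, sin θ = 3/5: (-1, -1) → (-1/5, -7/5); (0, -2) → (6/5, -8/5); (5, -4) → (32/5, -1/5)
T2 reflect across x = 0: (-1/5, -7/5) → (1/5, -7/5); (6/5, -8/5) → (-6/5, -8/5); (32/5, -1/5) → (-32/5, -1/5)
T3 scale by (1/2, -1): (1/5, -7/5) → (1/10, 7/5); (-6/5, -8/5) → (-3/5, 8/5); (-32/5, -1/5) → (-16/5, 1/5)
T4 reflect across x = 0: (1/10, 7/5) → (-1/10, 7/5); (-3/5, 8/5) → (3/5, 8/5); (-16/5, 1/5) → (16/5, 1/5)
T5 translate by (6, -4): (-1/10, 7/5) → (59/10, -13/5); (3/5, 8/5) → (33/5, -12/5); (16/5, 1/5) → (46/5, -19/5)
T6 scale by (1, -2): (59/10, -13/5) → (59/10, 26/5); (33/5, -12/5) → (33/5, 24/5); (46/5, -19/5) → (46/5, 38/5)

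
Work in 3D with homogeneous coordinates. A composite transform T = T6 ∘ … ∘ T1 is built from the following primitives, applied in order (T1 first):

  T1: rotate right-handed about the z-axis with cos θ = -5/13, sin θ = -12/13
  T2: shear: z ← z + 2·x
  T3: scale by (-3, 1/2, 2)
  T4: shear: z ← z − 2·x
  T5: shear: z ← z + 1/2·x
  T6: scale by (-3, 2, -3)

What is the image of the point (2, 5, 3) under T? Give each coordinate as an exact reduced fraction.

T1 rotate right-handed about the z-axis with cos θ = -5/13, sin θ = -12/13: (2, 5, 3) → (50/13, -49/13, 3)
T2 shear: z ← z + 2·x: (50/13, -49/13, 3) → (50/13, -49/13, 139/13)
T3 scale by (-3, 1/2, 2): (50/13, -49/13, 139/13) → (-150/13, -49/26, 278/13)
T4 shear: z ← z − 2·x: (-150/13, -49/26, 278/13) → (-150/13, -49/26, 578/13)
T5 shear: z ← z + 1/2·x: (-150/13, -49/26, 578/13) → (-150/13, -49/26, 503/13)
T6 scale by (-3, 2, -3): (-150/13, -49/26, 503/13) → (450/13, -49/13, -1509/13)

T(p) = (450/13, -49/13, -1509/13)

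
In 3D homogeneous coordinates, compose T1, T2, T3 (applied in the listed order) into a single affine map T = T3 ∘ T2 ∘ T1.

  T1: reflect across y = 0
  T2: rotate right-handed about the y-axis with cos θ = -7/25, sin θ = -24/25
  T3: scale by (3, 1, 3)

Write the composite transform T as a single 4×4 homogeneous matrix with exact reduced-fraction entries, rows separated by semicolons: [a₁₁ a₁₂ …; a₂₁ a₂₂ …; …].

T = [-21/25 0 -72/25 0; 0 -1 0 0; 72/25 0 -21/25 0; 0 0 0 1]

T1 = [1 0 0 0; 0 -1 0 0; 0 0 1 0; 0 0 0 1]
T2·T1 = [-7/25 0 -24/25 0; 0 -1 0 0; 24/25 0 -7/25 0; 0 0 0 1]
T3·…·T1 = [-21/25 0 -72/25 0; 0 -1 0 0; 72/25 0 -21/25 0; 0 0 0 1]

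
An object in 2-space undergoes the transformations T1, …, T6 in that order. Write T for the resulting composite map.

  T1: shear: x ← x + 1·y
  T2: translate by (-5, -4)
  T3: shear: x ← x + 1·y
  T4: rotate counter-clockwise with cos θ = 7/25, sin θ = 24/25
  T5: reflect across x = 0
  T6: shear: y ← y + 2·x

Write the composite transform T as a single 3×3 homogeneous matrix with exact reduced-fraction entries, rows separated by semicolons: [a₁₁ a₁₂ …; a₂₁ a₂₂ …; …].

T1 = [1 1 0; 0 1 0; 0 0 1]
T2·T1 = [1 1 -5; 0 1 -4; 0 0 1]
T3·…·T1 = [1 2 -9; 0 1 -4; 0 0 1]
T4·…·T1 = [7/25 -2/5 33/25; 24/25 11/5 -244/25; 0 0 1]
T5·…·T1 = [-7/25 2/5 -33/25; 24/25 11/5 -244/25; 0 0 1]
T6·…·T1 = [-7/25 2/5 -33/25; 2/5 3 -62/5; 0 0 1]

T = [-7/25 2/5 -33/25; 2/5 3 -62/5; 0 0 1]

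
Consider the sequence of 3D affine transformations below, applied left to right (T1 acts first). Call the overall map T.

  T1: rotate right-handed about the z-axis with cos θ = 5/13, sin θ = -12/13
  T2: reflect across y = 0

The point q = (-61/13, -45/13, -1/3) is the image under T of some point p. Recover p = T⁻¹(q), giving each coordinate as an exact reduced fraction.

p = (-5, -3, -1/3)

T1 = [5/13 12/13 0 0; -12/13 5/13 0 0; 0 0 1 0; 0 0 0 1]
T2·T1 = [5/13 12/13 0 0; 12/13 -5/13 0 0; 0 0 1 0; 0 0 0 1]
det M = -1; M⁻¹ = [5/13 12/13 0 0; 12/13 -5/13 0 0; 0 0 1 0; 0 0 0 1]
M⁻¹ · (-61/13, -45/13, -1/3)ᵀ = (-5, -3, -1/3)ᵀ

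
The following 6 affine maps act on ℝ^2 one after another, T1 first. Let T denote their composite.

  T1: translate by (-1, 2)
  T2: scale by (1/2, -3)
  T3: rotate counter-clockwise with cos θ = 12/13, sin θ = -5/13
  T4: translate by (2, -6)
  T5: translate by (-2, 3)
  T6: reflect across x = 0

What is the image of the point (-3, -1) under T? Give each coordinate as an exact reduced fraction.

T1 translate by (-1, 2): (-3, -1) → (-4, 1)
T2 scale by (1/2, -3): (-4, 1) → (-2, -3)
T3 rotate counter-clockwise with cos θ = 12/13, sin θ = -5/13: (-2, -3) → (-3, -2)
T4 translate by (2, -6): (-3, -2) → (-1, -8)
T5 translate by (-2, 3): (-1, -8) → (-3, -5)
T6 reflect across x = 0: (-3, -5) → (3, -5)

T(p) = (3, -5)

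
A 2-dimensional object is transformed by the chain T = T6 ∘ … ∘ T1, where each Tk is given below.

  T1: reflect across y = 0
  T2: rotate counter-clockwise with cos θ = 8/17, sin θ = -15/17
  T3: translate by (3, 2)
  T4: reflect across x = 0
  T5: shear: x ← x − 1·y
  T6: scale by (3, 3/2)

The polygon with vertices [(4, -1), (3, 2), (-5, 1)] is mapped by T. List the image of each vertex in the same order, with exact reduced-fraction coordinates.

image vertices: (-240/17, -27/17), (-54/17, -81/34), (-291/17, 303/34)

T1 reflect across y = 0: (4, -1) → (4, 1); (3, 2) → (3, -2); (-5, 1) → (-5, -1)
T2 rotate counter-clockwise with cos θ = 8/17, sin θ = -15/17: (4, 1) → (47/17, -52/17); (3, -2) → (-6/17, -61/17); (-5, -1) → (-55/17, 67/17)
T3 translate by (3, 2): (47/17, -52/17) → (98/17, -18/17); (-6/17, -61/17) → (45/17, -27/17); (-55/17, 67/17) → (-4/17, 101/17)
T4 reflect across x = 0: (98/17, -18/17) → (-98/17, -18/17); (45/17, -27/17) → (-45/17, -27/17); (-4/17, 101/17) → (4/17, 101/17)
T5 shear: x ← x − 1·y: (-98/17, -18/17) → (-80/17, -18/17); (-45/17, -27/17) → (-18/17, -27/17); (4/17, 101/17) → (-97/17, 101/17)
T6 scale by (3, 3/2): (-80/17, -18/17) → (-240/17, -27/17); (-18/17, -27/17) → (-54/17, -81/34); (-97/17, 101/17) → (-291/17, 303/34)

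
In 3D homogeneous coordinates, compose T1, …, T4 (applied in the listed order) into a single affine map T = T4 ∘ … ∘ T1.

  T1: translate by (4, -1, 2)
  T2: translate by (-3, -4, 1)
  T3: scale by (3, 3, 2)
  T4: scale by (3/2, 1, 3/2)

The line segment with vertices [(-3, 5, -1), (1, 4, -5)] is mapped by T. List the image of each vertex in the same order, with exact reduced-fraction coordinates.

T1 translate by (4, -1, 2): (-3, 5, -1) → (1, 4, 1); (1, 4, -5) → (5, 3, -3)
T2 translate by (-3, -4, 1): (1, 4, 1) → (-2, 0, 2); (5, 3, -3) → (2, -1, -2)
T3 scale by (3, 3, 2): (-2, 0, 2) → (-6, 0, 4); (2, -1, -2) → (6, -3, -4)
T4 scale by (3/2, 1, 3/2): (-6, 0, 4) → (-9, 0, 6); (6, -3, -4) → (9, -3, -6)

image vertices: (-9, 0, 6), (9, -3, -6)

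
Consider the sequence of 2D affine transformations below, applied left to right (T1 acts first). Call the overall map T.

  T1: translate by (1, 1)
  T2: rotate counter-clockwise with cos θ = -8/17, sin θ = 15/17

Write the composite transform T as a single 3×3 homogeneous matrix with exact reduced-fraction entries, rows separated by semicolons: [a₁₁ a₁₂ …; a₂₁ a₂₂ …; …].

T1 = [1 0 1; 0 1 1; 0 0 1]
T2·T1 = [-8/17 -15/17 -23/17; 15/17 -8/17 7/17; 0 0 1]

T = [-8/17 -15/17 -23/17; 15/17 -8/17 7/17; 0 0 1]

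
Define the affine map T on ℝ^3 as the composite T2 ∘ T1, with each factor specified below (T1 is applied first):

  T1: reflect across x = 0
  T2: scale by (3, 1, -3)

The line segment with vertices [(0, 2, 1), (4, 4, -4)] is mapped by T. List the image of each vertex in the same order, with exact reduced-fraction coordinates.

image vertices: (0, 2, -3), (-12, 4, 12)

T1 reflect across x = 0: (0, 2, 1) → (0, 2, 1); (4, 4, -4) → (-4, 4, -4)
T2 scale by (3, 1, -3): (0, 2, 1) → (0, 2, -3); (-4, 4, -4) → (-12, 4, 12)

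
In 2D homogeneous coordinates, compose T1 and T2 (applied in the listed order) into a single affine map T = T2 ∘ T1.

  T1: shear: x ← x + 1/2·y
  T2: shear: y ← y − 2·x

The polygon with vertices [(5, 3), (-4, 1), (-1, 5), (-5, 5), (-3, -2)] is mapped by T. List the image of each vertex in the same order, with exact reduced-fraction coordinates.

image vertices: (13/2, -10), (-7/2, 8), (3/2, 2), (-5/2, 10), (-4, 6)

T1 shear: x ← x + 1/2·y: (5, 3) → (13/2, 3); (-4, 1) → (-7/2, 1); (-1, 5) → (3/2, 5); (-5, 5) → (-5/2, 5); (-3, -2) → (-4, -2)
T2 shear: y ← y − 2·x: (13/2, 3) → (13/2, -10); (-7/2, 1) → (-7/2, 8); (3/2, 5) → (3/2, 2); (-5/2, 5) → (-5/2, 10); (-4, -2) → (-4, 6)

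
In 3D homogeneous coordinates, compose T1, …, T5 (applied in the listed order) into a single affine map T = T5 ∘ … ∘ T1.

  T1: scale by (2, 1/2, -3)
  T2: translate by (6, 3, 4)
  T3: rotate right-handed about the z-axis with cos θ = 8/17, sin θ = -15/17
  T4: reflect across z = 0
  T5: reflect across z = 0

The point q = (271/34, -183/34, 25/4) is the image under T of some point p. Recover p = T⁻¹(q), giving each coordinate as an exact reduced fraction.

p = (5/4, 3, -3/4)

T1 = [2 0 0 0; 0 1/2 0 0; 0 0 -3 0; 0 0 0 1]
T2·T1 = [2 0 0 6; 0 1/2 0 3; 0 0 -3 4; 0 0 0 1]
T3·…·T1 = [16/17 15/34 0 93/17; -30/17 4/17 0 -66/17; 0 0 -3 4; 0 0 0 1]
T4·…·T1 = [16/17 15/34 0 93/17; -30/17 4/17 0 -66/17; 0 0 3 -4; 0 0 0 1]
T5·…·T1 = [16/17 15/34 0 93/17; -30/17 4/17 0 -66/17; 0 0 -3 4; 0 0 0 1]
det M = -3; M⁻¹ = [4/17 -15/34 0 -3; 30/17 16/17 0 -6; 0 0 -1/3 4/3; 0 0 0 1]
M⁻¹ · (271/34, -183/34, 25/4)ᵀ = (5/4, 3, -3/4)ᵀ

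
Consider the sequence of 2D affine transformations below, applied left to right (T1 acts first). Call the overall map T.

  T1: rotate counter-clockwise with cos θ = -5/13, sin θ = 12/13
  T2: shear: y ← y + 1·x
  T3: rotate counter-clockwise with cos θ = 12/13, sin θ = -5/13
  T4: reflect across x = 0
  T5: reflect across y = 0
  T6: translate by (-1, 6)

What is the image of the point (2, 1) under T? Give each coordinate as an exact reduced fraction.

T(p) = (110/169, 940/169)

T1 rotate counter-clockwise with cos θ = -5/13, sin θ = 12/13: (2, 1) → (-22/13, 19/13)
T2 shear: y ← y + 1·x: (-22/13, 19/13) → (-22/13, -3/13)
T3 rotate counter-clockwise with cos θ = 12/13, sin θ = -5/13: (-22/13, -3/13) → (-279/169, 74/169)
T4 reflect across x = 0: (-279/169, 74/169) → (279/169, 74/169)
T5 reflect across y = 0: (279/169, 74/169) → (279/169, -74/169)
T6 translate by (-1, 6): (279/169, -74/169) → (110/169, 940/169)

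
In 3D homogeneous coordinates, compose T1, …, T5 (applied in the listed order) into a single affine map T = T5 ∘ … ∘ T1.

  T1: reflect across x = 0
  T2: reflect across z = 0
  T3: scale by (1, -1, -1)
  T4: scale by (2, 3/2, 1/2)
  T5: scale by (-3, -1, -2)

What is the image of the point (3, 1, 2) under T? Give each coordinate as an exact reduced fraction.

T1 reflect across x = 0: (3, 1, 2) → (-3, 1, 2)
T2 reflect across z = 0: (-3, 1, 2) → (-3, 1, -2)
T3 scale by (1, -1, -1): (-3, 1, -2) → (-3, -1, 2)
T4 scale by (2, 3/2, 1/2): (-3, -1, 2) → (-6, -3/2, 1)
T5 scale by (-3, -1, -2): (-6, -3/2, 1) → (18, 3/2, -2)

T(p) = (18, 3/2, -2)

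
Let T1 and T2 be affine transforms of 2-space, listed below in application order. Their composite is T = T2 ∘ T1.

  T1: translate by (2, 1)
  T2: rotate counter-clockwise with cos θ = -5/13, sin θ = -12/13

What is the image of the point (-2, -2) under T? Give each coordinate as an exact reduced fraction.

T(p) = (-12/13, 5/13)

T1 translate by (2, 1): (-2, -2) → (0, -1)
T2 rotate counter-clockwise with cos θ = -5/13, sin θ = -12/13: (0, -1) → (-12/13, 5/13)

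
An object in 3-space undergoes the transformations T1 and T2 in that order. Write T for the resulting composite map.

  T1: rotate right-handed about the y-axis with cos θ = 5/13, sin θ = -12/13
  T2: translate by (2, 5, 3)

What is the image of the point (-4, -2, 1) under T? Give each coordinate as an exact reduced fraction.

T(p) = (-6/13, 3, -4/13)

T1 rotate right-handed about the y-axis with cos θ = 5/13, sin θ = -12/13: (-4, -2, 1) → (-32/13, -2, -43/13)
T2 translate by (2, 5, 3): (-32/13, -2, -43/13) → (-6/13, 3, -4/13)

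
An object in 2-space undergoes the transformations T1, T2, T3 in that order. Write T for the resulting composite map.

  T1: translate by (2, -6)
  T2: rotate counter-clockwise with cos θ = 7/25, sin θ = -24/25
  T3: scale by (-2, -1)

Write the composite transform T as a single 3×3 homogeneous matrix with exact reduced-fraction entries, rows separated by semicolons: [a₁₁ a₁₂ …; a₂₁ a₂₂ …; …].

T = [-14/25 -48/25 52/5; 24/25 -7/25 18/5; 0 0 1]

T1 = [1 0 2; 0 1 -6; 0 0 1]
T2·T1 = [7/25 24/25 -26/5; -24/25 7/25 -18/5; 0 0 1]
T3·…·T1 = [-14/25 -48/25 52/5; 24/25 -7/25 18/5; 0 0 1]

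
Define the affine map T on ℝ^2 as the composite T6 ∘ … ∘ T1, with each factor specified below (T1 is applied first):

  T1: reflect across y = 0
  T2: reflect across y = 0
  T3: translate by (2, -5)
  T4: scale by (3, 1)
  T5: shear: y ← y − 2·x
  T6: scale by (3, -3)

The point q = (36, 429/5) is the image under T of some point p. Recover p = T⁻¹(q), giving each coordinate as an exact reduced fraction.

p = (2, 2/5)

T1 = [1 0 0; 0 -1 0; 0 0 1]
T2·T1 = [1 0 0; 0 1 0; 0 0 1]
T3·…·T1 = [1 0 2; 0 1 -5; 0 0 1]
T4·…·T1 = [3 0 6; 0 1 -5; 0 0 1]
T5·…·T1 = [3 0 6; -6 1 -17; 0 0 1]
T6·…·T1 = [9 0 18; 18 -3 51; 0 0 1]
det M = -27; M⁻¹ = [1/9 0 -2; 2/3 -1/3 5; 0 0 1]
M⁻¹ · (36, 429/5)ᵀ = (2, 2/5)ᵀ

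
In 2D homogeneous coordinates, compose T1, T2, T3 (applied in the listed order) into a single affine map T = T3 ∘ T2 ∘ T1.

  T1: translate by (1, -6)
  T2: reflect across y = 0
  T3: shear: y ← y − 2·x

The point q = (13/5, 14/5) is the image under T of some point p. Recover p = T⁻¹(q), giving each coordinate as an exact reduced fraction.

p = (8/5, -2)

T1 = [1 0 1; 0 1 -6; 0 0 1]
T2·T1 = [1 0 1; 0 -1 6; 0 0 1]
T3·…·T1 = [1 0 1; -2 -1 4; 0 0 1]
det M = -1; M⁻¹ = [1 0 -1; -2 -1 6; 0 0 1]
M⁻¹ · (13/5, 14/5)ᵀ = (8/5, -2)ᵀ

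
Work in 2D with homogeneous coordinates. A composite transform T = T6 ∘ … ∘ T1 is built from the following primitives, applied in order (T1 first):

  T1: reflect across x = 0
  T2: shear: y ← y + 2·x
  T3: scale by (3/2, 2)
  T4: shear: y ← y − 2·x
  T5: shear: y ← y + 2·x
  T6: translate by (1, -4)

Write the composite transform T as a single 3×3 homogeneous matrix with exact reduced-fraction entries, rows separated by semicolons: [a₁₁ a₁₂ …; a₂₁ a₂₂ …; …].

T = [-3/2 0 1; -4 2 -4; 0 0 1]

T1 = [-1 0 0; 0 1 0; 0 0 1]
T2·T1 = [-1 0 0; -2 1 0; 0 0 1]
T3·…·T1 = [-3/2 0 0; -4 2 0; 0 0 1]
T4·…·T1 = [-3/2 0 0; -1 2 0; 0 0 1]
T5·…·T1 = [-3/2 0 0; -4 2 0; 0 0 1]
T6·…·T1 = [-3/2 0 1; -4 2 -4; 0 0 1]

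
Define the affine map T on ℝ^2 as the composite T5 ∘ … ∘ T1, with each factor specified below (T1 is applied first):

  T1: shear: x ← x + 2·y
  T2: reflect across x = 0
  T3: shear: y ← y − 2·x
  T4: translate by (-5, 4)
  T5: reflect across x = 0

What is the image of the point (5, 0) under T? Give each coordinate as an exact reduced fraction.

T1 shear: x ← x + 2·y: (5, 0) → (5, 0)
T2 reflect across x = 0: (5, 0) → (-5, 0)
T3 shear: y ← y − 2·x: (-5, 0) → (-5, 10)
T4 translate by (-5, 4): (-5, 10) → (-10, 14)
T5 reflect across x = 0: (-10, 14) → (10, 14)

T(p) = (10, 14)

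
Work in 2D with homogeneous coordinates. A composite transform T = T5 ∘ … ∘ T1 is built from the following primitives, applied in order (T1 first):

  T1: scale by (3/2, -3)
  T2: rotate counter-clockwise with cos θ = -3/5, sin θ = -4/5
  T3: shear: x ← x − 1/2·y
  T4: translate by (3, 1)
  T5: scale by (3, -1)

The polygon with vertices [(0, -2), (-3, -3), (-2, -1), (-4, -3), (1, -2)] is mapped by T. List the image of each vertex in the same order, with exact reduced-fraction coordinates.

T1 scale by (3/2, -3): (0, -2) → (0, 6); (-3, -3) → (-9/2, 9); (-2, -1) → (-3, 3); (-4, -3) → (-6, 9); (1, -2) → (3/2, 6)
T2 rotate counter-clockwise with cos θ = -3/5, sin θ = -4/5: (0, 6) → (24/5, -18/5); (-9/2, 9) → (99/10, -9/5); (-3, 3) → (21/5, 3/5); (-6, 9) → (54/5, -3/5); (3/2, 6) → (39/10, -24/5)
T3 shear: x ← x − 1/2·y: (24/5, -18/5) → (33/5, -18/5); (99/10, -9/5) → (54/5, -9/5); (21/5, 3/5) → (39/10, 3/5); (54/5, -3/5) → (111/10, -3/5); (39/10, -24/5) → (63/10, -24/5)
T4 translate by (3, 1): (33/5, -18/5) → (48/5, -13/5); (54/5, -9/5) → (69/5, -4/5); (39/10, 3/5) → (69/10, 8/5); (111/10, -3/5) → (141/10, 2/5); (63/10, -24/5) → (93/10, -19/5)
T5 scale by (3, -1): (48/5, -13/5) → (144/5, 13/5); (69/5, -4/5) → (207/5, 4/5); (69/10, 8/5) → (207/10, -8/5); (141/10, 2/5) → (423/10, -2/5); (93/10, -19/5) → (279/10, 19/5)

image vertices: (144/5, 13/5), (207/5, 4/5), (207/10, -8/5), (423/10, -2/5), (279/10, 19/5)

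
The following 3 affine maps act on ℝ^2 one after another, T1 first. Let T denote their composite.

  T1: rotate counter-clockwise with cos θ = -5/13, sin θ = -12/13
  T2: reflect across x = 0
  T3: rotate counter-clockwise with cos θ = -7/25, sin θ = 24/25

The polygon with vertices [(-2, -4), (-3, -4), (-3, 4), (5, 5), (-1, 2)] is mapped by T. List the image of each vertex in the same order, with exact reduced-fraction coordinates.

T1 rotate counter-clockwise with cos θ = -5/13, sin θ = -12/13: (-2, -4) → (-38/13, 44/13); (-3, -4) → (-33/13, 56/13); (-3, 4) → (63/13, 16/13); (5, 5) → (35/13, -85/13); (-1, 2) → (29/13, 2/13)
T2 reflect across x = 0: (-38/13, 44/13) → (38/13, 44/13); (-33/13, 56/13) → (33/13, 56/13); (63/13, 16/13) → (-63/13, 16/13); (35/13, -85/13) → (-35/13, -85/13); (29/13, 2/13) → (-29/13, 2/13)
T3 rotate counter-clockwise with cos θ = -7/25, sin θ = 24/25: (38/13, 44/13) → (-1322/325, 604/325); (33/13, 56/13) → (-63/13, 16/13); (-63/13, 16/13) → (57/325, -1624/325); (-35/13, -85/13) → (457/65, -49/65); (-29/13, 2/13) → (31/65, -142/65)

image vertices: (-1322/325, 604/325), (-63/13, 16/13), (57/325, -1624/325), (457/65, -49/65), (31/65, -142/65)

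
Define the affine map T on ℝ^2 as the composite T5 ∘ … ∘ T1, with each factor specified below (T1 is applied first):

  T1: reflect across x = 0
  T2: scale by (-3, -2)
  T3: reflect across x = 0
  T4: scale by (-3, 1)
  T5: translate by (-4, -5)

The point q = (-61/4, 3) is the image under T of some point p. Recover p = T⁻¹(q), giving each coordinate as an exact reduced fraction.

p = (-5/4, -4)

T1 = [-1 0 0; 0 1 0; 0 0 1]
T2·T1 = [3 0 0; 0 -2 0; 0 0 1]
T3·…·T1 = [-3 0 0; 0 -2 0; 0 0 1]
T4·…·T1 = [9 0 0; 0 -2 0; 0 0 1]
T5·…·T1 = [9 0 -4; 0 -2 -5; 0 0 1]
det M = -18; M⁻¹ = [1/9 0 4/9; 0 -1/2 -5/2; 0 0 1]
M⁻¹ · (-61/4, 3)ᵀ = (-5/4, -4)ᵀ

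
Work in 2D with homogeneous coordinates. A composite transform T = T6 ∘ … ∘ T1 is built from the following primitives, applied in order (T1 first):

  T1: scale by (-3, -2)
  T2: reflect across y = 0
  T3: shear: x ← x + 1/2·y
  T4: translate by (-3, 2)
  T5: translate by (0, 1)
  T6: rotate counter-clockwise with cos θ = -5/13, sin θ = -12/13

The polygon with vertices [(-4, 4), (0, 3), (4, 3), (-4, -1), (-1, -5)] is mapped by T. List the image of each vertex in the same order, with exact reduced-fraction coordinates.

image vertices: (67/13, -211/13), (108/13, -45/13), (168/13, 99/13), (-28/13, -101/13), (-59/13, 95/13)

T1 scale by (-3, -2): (-4, 4) → (12, -8); (0, 3) → (0, -6); (4, 3) → (-12, -6); (-4, -1) → (12, 2); (-1, -5) → (3, 10)
T2 reflect across y = 0: (12, -8) → (12, 8); (0, -6) → (0, 6); (-12, -6) → (-12, 6); (12, 2) → (12, -2); (3, 10) → (3, -10)
T3 shear: x ← x + 1/2·y: (12, 8) → (16, 8); (0, 6) → (3, 6); (-12, 6) → (-9, 6); (12, -2) → (11, -2); (3, -10) → (-2, -10)
T4 translate by (-3, 2): (16, 8) → (13, 10); (3, 6) → (0, 8); (-9, 6) → (-12, 8); (11, -2) → (8, 0); (-2, -10) → (-5, -8)
T5 translate by (0, 1): (13, 10) → (13, 11); (0, 8) → (0, 9); (-12, 8) → (-12, 9); (8, 0) → (8, 1); (-5, -8) → (-5, -7)
T6 rotate counter-clockwise with cos θ = -5/13, sin θ = -12/13: (13, 11) → (67/13, -211/13); (0, 9) → (108/13, -45/13); (-12, 9) → (168/13, 99/13); (8, 1) → (-28/13, -101/13); (-5, -7) → (-59/13, 95/13)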